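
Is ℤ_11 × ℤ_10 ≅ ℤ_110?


Comparing ℤ_11 × ℤ_10 and ℤ_110:
gcd(11,10) = 1, so ℤ_11 × ℤ_10 ≅ ℤ_110 (CRT)

Yes, ℤ_11 × ℤ_10 ≅ ℤ_110


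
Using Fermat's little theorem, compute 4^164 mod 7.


Fermat's little theorem: if p is prime and gcd(a,p)=1, then a^(p-1) ≡ 1 (mod p)
p = 7 is prime, gcd(4,7) = 1
Reduce exponent: 164 mod 6 = 2
So 4^164 ≡ 4^2 (mod 7)
4^2 mod 7 = 2

4^164 ≡ 2 (mod 7)


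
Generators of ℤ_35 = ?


g generates ℤ_n iff gcd(g,n) = 1
Prime factors of 35: 5, 7
Generators are g ∈ {1,...,34} not divisible by any of these primes.
Generators: {1, 2, 3, 4, 6, 8, 9, 11, 12, 13, 16, 17, 18, 19, 22, 23, 24, 26, 27, 29, 31, 32, 33, 34}
Number of generators = φ(35) = 24

Generators of ℤ_35 = {1, 2, 3, 4, 6, 8, 9, 11, 12, 13, 16, 17, 18, 19, 22, 23, 24, 26, 27, 29, 31, 32, 33, 34}


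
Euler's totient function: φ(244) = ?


Factor n: 244 = 2^2 × 61
φ(n) = n · ∏(1 - 1/p) over distinct primes p | n
φ(244) = 244 · (1 - 1/2) · (1 - 1/61) = 120

φ(244) = 120


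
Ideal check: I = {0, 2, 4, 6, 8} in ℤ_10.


Check ideal conditions for I = {0, 2, 4, 6, 8} in ℤ_10:
(1) I is an additive subgroup? Yes
(2) For r ∈ ℤ_10 and a ∈ I: r·a ∈ I? Yes

Yes, I is an ideal of ℤ_10


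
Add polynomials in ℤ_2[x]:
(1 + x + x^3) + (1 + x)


Add coefficients mod 2:
x^0: 1 + 1 = 0 (mod 2)
x^1: 1 + 1 = 0 (mod 2)
x^2: 0 + 0 = 0 (mod 2)
x^3: 1 + 0 = 1 (mod 2)
Result: x^3

f + g = x^3


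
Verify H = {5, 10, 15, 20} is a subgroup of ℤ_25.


Subgroup test for H = {5, 10, 15, 20} in (ℤ_25, +):
(1) 0 ∈ H? No
(2) Closure: for all a,b ∈ H, (a+b) mod 25 ∈ H? No  [counterexample: 5 + 20 = 0 ∉ H]
(3) Inverses: for all a ∈ H, -a mod 25 ∈ H? Yes

No, H is not a subgroup of ℤ_25


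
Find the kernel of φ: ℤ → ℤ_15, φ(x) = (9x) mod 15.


Kernel = preimage of identity
ker(φ) = {x ∈ ℤ : 9x ≡ 0 (mod 15)}. gcd(9,15) = 3, so 9x ≡ 0 (mod 15) ⟺ x ≡ 0 (mod 15/3 = 5). Hence ker(φ) = 5ℤ

ker(φ) = 5ℤ


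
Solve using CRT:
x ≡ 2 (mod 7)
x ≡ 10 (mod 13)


m₁ = 7, m₂ = 13, gcd = 1, so CRT applies. M = m₁·m₂ = 91
Let M₁ = M/m₁ = 13, M₂ = M/m₂ = 7
Find y₁ ≡ M₁⁻¹ (mod m₁): 13⁻¹ ≡ 6 (mod 7)
Find y₂ ≡ M₂⁻¹ (mod m₂): 7⁻¹ ≡ 2 (mod 13)
x = a₁·M₁·y₁ + a₂·M₂·y₂ = 2·13·6 + 10·7·2 = 296
Reduce mod 91: x ≡ 23
Check: 23 mod 7 = 2 ✓, 23 mod 13 = 10 ✓

x ≡ 23 (mod 91)


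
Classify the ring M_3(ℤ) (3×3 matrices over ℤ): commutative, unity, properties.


Matrix multiplication is non-commutative for n ≥ 2; the identity matrix I is the unity; singular matrices give zero divisors, so not an integral domain
Commutative: No
Integral domain: No
Has unity: Yes

M_3(ℤ) (3×3 matrices over ℤ): Commutative=No, Unity=Yes


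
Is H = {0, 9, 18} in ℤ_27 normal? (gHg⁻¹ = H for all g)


H = {0, 9, 18} in ℤ_27
ℤ_27 is abelian; every subgroup of an abelian group is normal

Yes, normal subgroup


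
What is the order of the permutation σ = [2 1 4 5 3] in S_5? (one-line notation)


Cycle decomposition: (1 2) (3 4 5)
Cycle lengths: 2, 3
Order = lcm(2, 3) = 6

ord(σ) = 6


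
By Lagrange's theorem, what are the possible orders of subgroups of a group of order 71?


Lagrange's theorem: |H| divides |G|
|G| = 71
Divisors of 71: 1, 71

Possible subgroup orders: {1, 71}


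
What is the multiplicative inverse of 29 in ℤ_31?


Use the extended Euclidean algorithm to write 1 = 29·s + 31·t; then s mod 31 is the inverse.
Euclidean algorithm:
  29 = 0·31 + 29
  31 = 1·29 + 2
  29 = 14·2 + 1
  2 = 2·1 + 0
gcd(29,31) = 1
Back-substitution gives: 29·(15) + 31·(-14) = 1
So 29⁻¹ ≡ 15 ≡ 15 (mod 31)
Check: 29 × 15 = 435 ≡ 1 (mod 31) ✓

29⁻¹ ≡ 15 (mod 31)


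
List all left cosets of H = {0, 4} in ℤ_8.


H = {0, 4}, |H| = 2
Number of cosets = |G|/|H| = 8/2 = 4
0 + H = {0, 4}
1 + H = {1, 5}
2 + H = {2, 6}
3 + H = {3, 7}

Cosets: 0+H={0,4}; 1+H={1,5}; 2+H={2,6}; 3+H={3,7}


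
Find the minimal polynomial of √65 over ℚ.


√65 satisfies x² - 65 = 0, irreducible over ℚ since 65 is squarefree

Minimal polynomial: x² - 65


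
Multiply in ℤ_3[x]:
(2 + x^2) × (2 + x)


Expand and collect like terms; reduce coefficients mod 3:
x^0: 2·2 = 4 ≡ 1 (mod 3)
x^1: 2·1 + 0·2 = 2 ≡ 2 (mod 3)
x^2: 0·1 + 1·2 = 2 ≡ 2 (mod 3)
x^3: 1·1 = 1 ≡ 1 (mod 3)
Result: 1 + 2x + 2x^2 + x^3

f · g = 1 + 2x + 2x^2 + x^3


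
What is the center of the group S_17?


Z(G) = {g ∈ G | gx = xg for all x ∈ G}
S_n is non-abelian for n ≥ 3; Z(S_17) is trivial

Z(S_17) = {e}


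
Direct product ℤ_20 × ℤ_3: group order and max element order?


|ℤ_20 × ℤ_3| = 20 × 3 = 60
Max element order = lcm(20,3) = 60
Cyclic? Yes (gcd=1)

|ℤ_20×ℤ_3| = 60, max element order = 60


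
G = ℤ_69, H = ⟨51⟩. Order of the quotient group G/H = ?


|⟨51⟩| = n / gcd(51, 69) = 69 / 3 = 23
H is normal (ℤ_69 is abelian).
|G/H| = |G| / |H| = 69 / 23 = 3

|G/H| = 3


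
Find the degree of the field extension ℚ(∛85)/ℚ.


∛85 has minimal polynomial x³ - 85 (irreducible over ℚ since 85 is not a perfect cube)

[ℚ(∛85)/ℚ] = 3


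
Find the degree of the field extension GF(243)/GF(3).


GF(243) = GF(3^5), so the extension degree is 5

[GF(243)/GF(3)] = 5


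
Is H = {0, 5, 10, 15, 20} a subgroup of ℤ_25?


Subgroup test for H = {0, 5, 10, 15, 20} in (ℤ_25, +):
(1) 0 ∈ H? Yes
(2) Closure: for all a,b ∈ H, (a+b) mod 25 ∈ H? Yes
(3) Inverses: for all a ∈ H, -a mod 25 ∈ H? Yes

Yes, H is a subgroup of ℤ_25


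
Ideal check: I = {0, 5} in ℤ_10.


Check ideal conditions for I = {0, 5} in ℤ_10:
(1) I is an additive subgroup? Yes
(2) For r ∈ ℤ_10 and a ∈ I: r·a ∈ I? Yes

Yes, I is an ideal of ℤ_10


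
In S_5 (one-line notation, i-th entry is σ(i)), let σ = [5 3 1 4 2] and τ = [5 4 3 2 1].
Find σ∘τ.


σ∘τ: apply τ first, then σ
1 →τ 5 →σ 2
2 →τ 4 →σ 4
3 →τ 3 →σ 1
4 →τ 2 →σ 3
5 →τ 1 →σ 5

σ∘τ = [2 4 1 3 5]


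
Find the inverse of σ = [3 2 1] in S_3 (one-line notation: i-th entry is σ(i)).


To find σ⁻¹, swap domain and range:
σ(1) = 3 → σ⁻¹(3) = 1
σ(2) = 2 → σ⁻¹(2) = 2
σ(3) = 1 → σ⁻¹(1) = 3

σ⁻¹ = [3 2 1]


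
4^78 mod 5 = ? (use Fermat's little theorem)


Fermat's little theorem: if p is prime and gcd(a,p)=1, then a^(p-1) ≡ 1 (mod p)
p = 5 is prime, gcd(4,5) = 1
Reduce exponent: 78 mod 4 = 2
So 4^78 ≡ 4^2 (mod 5)
4^2 mod 5 = 1

4^78 ≡ 1 (mod 5)


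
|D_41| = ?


|D_n| = 2n (n rotations and n reflections)
|D_41| = 2×41 = 82

|D_41| = 82


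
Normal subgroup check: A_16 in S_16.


H = A_16 in S_16
A_16 has index 2 in S_16, and every subgroup of index 2 is normal

Yes, normal subgroup


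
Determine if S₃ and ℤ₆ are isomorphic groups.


Comparing S₃ and ℤ₆:
S₃ is non-abelian, ℤ₆ is abelian

No, S₃ ≇ ℤ₆


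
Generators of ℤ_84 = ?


g generates ℤ_n iff gcd(g,n) = 1
Prime factors of 84: 2, 3, 7
Generators are g ∈ {1,...,83} not divisible by any of these primes.
Generators: {1, 5, 11, 13, 17, 19, 23, 25, 29, 31, 37, 41, 43, 47, 53, 55, 59, 61, 65, 67, 71, 73, 79, 83}
Number of generators = φ(84) = 24

Generators of ℤ_84 = {1, 5, 11, 13, 17, 19, 23, 25, 29, 31, 37, 41, 43, 47, 53, 55, 59, 61, 65, 67, 71, 73, 79, 83}


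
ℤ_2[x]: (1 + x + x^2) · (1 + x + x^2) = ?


Expand and collect like terms; reduce coefficients mod 2:
x^0: 1·1 = 1 ≡ 1 (mod 2)
x^1: 1·1 + 1·1 = 2 ≡ 0 (mod 2)
x^2: 1·1 + 1·1 + 1·1 = 3 ≡ 1 (mod 2)
x^3: 1·1 + 1·1 = 2 ≡ 0 (mod 2)
x^4: 1·1 = 1 ≡ 1 (mod 2)
Result: 1 + x^2 + x^4

f · g = 1 + x^2 + x^4


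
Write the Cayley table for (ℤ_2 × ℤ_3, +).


Elements: {(0,0), (0,1), (0,2), (1,0), (1,1), (1,2)}
Operation: componentwise addition mod (2, 3)
Entry (a, b) = ((a₁+b₁) mod 2, (a₂+b₂) mod 3)

Cayley table:
      | (0,0) | (0,1) | (0,2) | (1,0) | (1,1) | (1,2)
(0,0) | (0,0) | (0,1) | (0,2) | (1,0) | (1,1) | (1,2)
(0,1) | (0,1) | (0,2) | (0,0) | (1,1) | (1,2) | (1,0)
(0,2) | (0,2) | (0,0) | (0,1) | (1,2) | (1,0) | (1,1)
(1,0) | (1,0) | (1,1) | (1,2) | (0,0) | (0,1) | (0,2)
(1,1) | (1,1) | (1,2) | (1,0) | (0,1) | (0,2) | (0,0)
(1,2) | (1,2) | (1,0) | (1,1) | (0,2) | (0,0) | (0,1)


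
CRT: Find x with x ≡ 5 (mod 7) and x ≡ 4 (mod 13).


m₁ = 7, m₂ = 13, gcd = 1, so CRT applies. M = m₁·m₂ = 91
Let M₁ = M/m₁ = 13, M₂ = M/m₂ = 7
Find y₁ ≡ M₁⁻¹ (mod m₁): 13⁻¹ ≡ 6 (mod 7)
Find y₂ ≡ M₂⁻¹ (mod m₂): 7⁻¹ ≡ 2 (mod 13)
x = a₁·M₁·y₁ + a₂·M₂·y₂ = 5·13·6 + 4·7·2 = 446
Reduce mod 91: x ≡ 82
Check: 82 mod 7 = 5 ✓, 82 mod 13 = 4 ✓

x ≡ 82 (mod 91)


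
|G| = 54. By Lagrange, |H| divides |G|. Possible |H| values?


Lagrange's theorem: |H| divides |G|
|G| = 54
Divisors of 54: 1, 2, 3, 6, 9, 18, 27, 54

Possible subgroup orders: {1, 2, 3, 6, 9, 18, 27, 54}


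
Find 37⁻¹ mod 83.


Use the extended Euclidean algorithm to write 1 = 37·s + 83·t; then s mod 83 is the inverse.
Euclidean algorithm:
  37 = 0·83 + 37
  83 = 2·37 + 9
  37 = 4·9 + 1
  9 = 9·1 + 0
gcd(37,83) = 1
Back-substitution gives: 37·(9) + 83·(-4) = 1
So 37⁻¹ ≡ 9 ≡ 9 (mod 83)
Check: 37 × 9 = 333 ≡ 1 (mod 83) ✓

37⁻¹ ≡ 9 (mod 83)


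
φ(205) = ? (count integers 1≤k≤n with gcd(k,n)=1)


Factor n: 205 = 5 × 41
φ(n) = n · ∏(1 - 1/p) over distinct primes p | n
φ(205) = 205 · (1 - 1/5) · (1 - 1/41) = 160

φ(205) = 160


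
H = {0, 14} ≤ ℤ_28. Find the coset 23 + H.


23 + H = {23 + h (mod 28) : h ∈ H}
23+0=23, 23+14=9
23 + H = {9, 23} = 9 + H

23 + H = {9, 23}


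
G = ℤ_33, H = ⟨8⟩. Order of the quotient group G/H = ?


|⟨8⟩| = n / gcd(8, 33) = 33 / 1 = 33
H is normal (ℤ_33 is abelian).
|G/H| = |G| / |H| = 33 / 33 = 1

|G/H| = 1


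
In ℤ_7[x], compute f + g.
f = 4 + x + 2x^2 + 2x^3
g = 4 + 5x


Add coefficients mod 7:
x^0: 4 + 4 = 1 (mod 7)
x^1: 1 + 5 = 6 (mod 7)
x^2: 2 + 0 = 2 (mod 7)
x^3: 2 + 0 = 2 (mod 7)
Result: 1 + 6x + 2x^2 + 2x^3

f + g = 1 + 6x + 2x^2 + 2x^3


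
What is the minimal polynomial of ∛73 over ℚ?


∛73 satisfies x³ - 73 = 0, irreducible over ℚ (no rational root; 73 is not a perfect cube)

Minimal polynomial: x³ - 73


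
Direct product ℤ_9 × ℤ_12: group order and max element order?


|ℤ_9 × ℤ_12| = 9 × 12 = 108
Max element order = lcm(9,12) = 36
Cyclic? No (gcd=3)

|ℤ_9×ℤ_12| = 108, max element order = 36


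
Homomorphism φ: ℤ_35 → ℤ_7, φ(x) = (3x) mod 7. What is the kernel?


Kernel = preimage of identity
ker(φ) = {x ∈ ℤ_35 : 3x ≡ 0 (mod 7)}. Since 7 | 35, φ is well-defined. The kernel is the cyclic subgroup ⟨7⟩ of ℤ_35 (order 5), i.e. {0, 7, 14, 21, 28}

ker(φ) = {0, 7, 14, 21, 28}


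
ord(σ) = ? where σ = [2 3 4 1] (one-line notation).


Cycle decomposition: (1 2 3 4)
Cycle lengths: 4
Order = lcm(4) = 4

ord(σ) = 4


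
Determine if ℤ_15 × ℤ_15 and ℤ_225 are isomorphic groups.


Comparing ℤ_15 × ℤ_15 and ℤ_225:
gcd(15,15) = 15 ≠ 1. Max element order in ℤ_15×ℤ_15 is lcm(15,15) = 15 < 225, so it has no element of order 225

No, ℤ_15 × ℤ_15 ≇ ℤ_225


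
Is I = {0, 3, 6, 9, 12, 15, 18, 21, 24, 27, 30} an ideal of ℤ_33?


Check ideal conditions for I = {0, 3, 6, 9, 12, 15, 18, 21, 24, 27, 30} in ℤ_33:
(1) I is an additive subgroup? Yes
(2) For r ∈ ℤ_33 and a ∈ I: r·a ∈ I? Yes

Yes, I is an ideal of ℤ_33


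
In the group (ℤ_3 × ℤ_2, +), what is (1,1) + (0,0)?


Operation: componentwise addition mod (3, 2)
(1,1) + (0,0) = ((a₁+b₁) mod 3, (a₂+b₂) mod 2) with a = (1,1), b = (0,0)

(1,1) + (0,0) = (1,1)


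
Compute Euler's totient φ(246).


Factor n: 246 = 2 × 3 × 41
φ(n) = n · ∏(1 - 1/p) over distinct primes p | n
φ(246) = 246 · (1 - 1/2) · (1 - 1/3) · (1 - 1/41) = 80

φ(246) = 80


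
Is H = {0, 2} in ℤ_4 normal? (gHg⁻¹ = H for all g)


H = {0, 2} in ℤ_4
ℤ_4 is abelian; every subgroup of an abelian group is normal

Yes, normal subgroup


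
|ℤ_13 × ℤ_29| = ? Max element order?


|ℤ_13 × ℤ_29| = 13 × 29 = 377
Max element order = lcm(13,29) = 377
Cyclic? Yes (gcd=1)

|ℤ_13×ℤ_29| = 377, max element order = 377


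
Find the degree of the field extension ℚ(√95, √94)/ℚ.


[ℚ(√95,√94):ℚ] = [ℚ(√95,√94):ℚ(√95)]·[ℚ(√95):ℚ] = 2·2 = 4

[ℚ(√95, √94)/ℚ] = 4


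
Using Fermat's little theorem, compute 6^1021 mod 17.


Fermat's little theorem: if p is prime and gcd(a,p)=1, then a^(p-1) ≡ 1 (mod p)
p = 17 is prime, gcd(6,17) = 1
Reduce exponent: 1021 mod 16 = 13
So 6^1021 ≡ 6^13 (mod 17)
6^13 mod 17 = 10

6^1021 ≡ 10 (mod 17)


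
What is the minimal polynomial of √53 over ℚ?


√53 satisfies x² - 53 = 0, irreducible over ℚ since 53 is squarefree

Minimal polynomial: x² - 53


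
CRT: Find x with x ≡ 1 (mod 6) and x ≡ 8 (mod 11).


m₁ = 6, m₂ = 11, gcd = 1, so CRT applies. M = m₁·m₂ = 66
Let M₁ = M/m₁ = 11, M₂ = M/m₂ = 6
Find y₁ ≡ M₁⁻¹ (mod m₁): 11⁻¹ ≡ 5 (mod 6)
Find y₂ ≡ M₂⁻¹ (mod m₂): 6⁻¹ ≡ 2 (mod 11)
x = a₁·M₁·y₁ + a₂·M₂·y₂ = 1·11·5 + 8·6·2 = 151
Reduce mod 66: x ≡ 19
Check: 19 mod 6 = 1 ✓, 19 mod 11 = 8 ✓

x ≡ 19 (mod 66)


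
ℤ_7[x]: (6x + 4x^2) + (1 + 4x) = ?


Add coefficients mod 7:
x^0: 0 + 1 = 1 (mod 7)
x^1: 6 + 4 = 3 (mod 7)
x^2: 4 + 0 = 4 (mod 7)
Result: 1 + 3x + 4x^2

f + g = 1 + 3x + 4x^2


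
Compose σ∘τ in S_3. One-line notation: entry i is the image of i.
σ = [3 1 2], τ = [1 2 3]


σ∘τ: apply τ first, then σ
1 →τ 1 →σ 3
2 →τ 2 →σ 1
3 →τ 3 →σ 2

σ∘τ = [3 1 2]


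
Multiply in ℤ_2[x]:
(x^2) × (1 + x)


Expand and collect like terms; reduce coefficients mod 2:
x^0: 0·1 = 0 ≡ 0 (mod 2)
x^1: 0·1 + 0·1 = 0 ≡ 0 (mod 2)
x^2: 0·1 + 1·1 = 1 ≡ 1 (mod 2)
x^3: 1·1 = 1 ≡ 1 (mod 2)
Result: x^2 + x^3

f · g = x^2 + x^3


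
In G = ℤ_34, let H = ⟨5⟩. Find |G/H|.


|⟨5⟩| = n / gcd(5, 34) = 34 / 1 = 34
H is normal (ℤ_34 is abelian).
|G/H| = |G| / |H| = 34 / 34 = 1

|G/H| = 1


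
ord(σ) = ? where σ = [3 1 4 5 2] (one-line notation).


Cycle decomposition: (1 3 4 5 2)
Cycle lengths: 5
Order = lcm(5) = 5

ord(σ) = 5


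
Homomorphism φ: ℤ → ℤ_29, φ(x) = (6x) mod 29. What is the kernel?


Kernel = preimage of identity
ker(φ) = {x ∈ ℤ : 6x ≡ 0 (mod 29)}. gcd(6,29) = 1, so 6x ≡ 0 (mod 29) ⟺ x ≡ 0 (mod 29/1 = 29). Hence ker(φ) = 29ℤ

ker(φ) = 29ℤ


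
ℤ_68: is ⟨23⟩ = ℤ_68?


g generates ℤ_n iff gcd(g, n) = 1
gcd(23, 68) = 1
Since gcd = 1, 23 is a generator.

Yes, 23 generates ℤ_68


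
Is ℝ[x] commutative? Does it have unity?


Polynomial ring over ℝ (an integral domain) is a commutative integral domain with unity 1
Commutative: Yes
Integral domain: Yes
Has unity: Yes

ℝ[x]: Commutative=Yes, Unity=Yes


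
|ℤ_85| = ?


ℤ_n has n elements.

|ℤ_85| = 85


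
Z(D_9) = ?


Z(G) = {g ∈ G | gx = xg for all x ∈ G}
For odd n, Z(D_n) = {e}: no nontrivial rotation commutes with all reflections

Z(D_9) = {e}


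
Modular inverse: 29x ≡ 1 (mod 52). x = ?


Use the extended Euclidean algorithm to write 1 = 29·s + 52·t; then s mod 52 is the inverse.
Euclidean algorithm:
  29 = 0·52 + 29
  52 = 1·29 + 23
  29 = 1·23 + 6
  23 = 3·6 + 5
  6 = 1·5 + 1
  5 = 5·1 + 0
gcd(29,52) = 1
Back-substitution gives: 29·(9) + 52·(-5) = 1
So 29⁻¹ ≡ 9 ≡ 9 (mod 52)
Check: 29 × 9 = 261 ≡ 1 (mod 52) ✓

29⁻¹ ≡ 9 (mod 52)


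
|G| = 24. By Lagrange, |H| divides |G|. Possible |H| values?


Lagrange's theorem: |H| divides |G|
|G| = 24
Divisors of 24: 1, 2, 3, 4, 6, 8, 12, 24

Possible subgroup orders: {1, 2, 3, 4, 6, 8, 12, 24}


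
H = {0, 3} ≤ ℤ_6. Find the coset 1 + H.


1 + H = {1 + h (mod 6) : h ∈ H}
1+0=1, 1+3=4

1 + H = {1, 4}


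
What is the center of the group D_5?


Z(G) = {g ∈ G | gx = xg for all x ∈ G}
For odd n, Z(D_n) = {e}: no nontrivial rotation commutes with all reflections

Z(D_5) = {e}


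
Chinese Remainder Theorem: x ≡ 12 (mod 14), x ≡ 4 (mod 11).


m₁ = 14, m₂ = 11, gcd = 1, so CRT applies. M = m₁·m₂ = 154
Let M₁ = M/m₁ = 11, M₂ = M/m₂ = 14
Find y₁ ≡ M₁⁻¹ (mod m₁): 11⁻¹ ≡ 9 (mod 14)
Find y₂ ≡ M₂⁻¹ (mod m₂): 14⁻¹ ≡ 4 (mod 11)
x = a₁·M₁·y₁ + a₂·M₂·y₂ = 12·11·9 + 4·14·4 = 1412
Reduce mod 154: x ≡ 26
Check: 26 mod 14 = 12 ✓, 26 mod 11 = 4 ✓

x ≡ 26 (mod 154)


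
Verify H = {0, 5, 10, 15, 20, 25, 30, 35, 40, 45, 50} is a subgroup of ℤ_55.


Subgroup test for H = {0, 5, 10, 15, 20, 25, 30, 35, 40, 45, 50} in (ℤ_55, +):
(1) 0 ∈ H? Yes
(2) Closure: for all a,b ∈ H, (a+b) mod 55 ∈ H? Yes
(3) Inverses: for all a ∈ H, -a mod 55 ∈ H? Yes

Yes, H is a subgroup of ℤ_55


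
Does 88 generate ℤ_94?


g generates ℤ_n iff gcd(g, n) = 1
gcd(88, 94) = 2
Since gcd = 2 ≠ 1, ⟨88⟩ has order 47 < 94, so 88 is not a generator.

No, 88 does not generate ℤ_94


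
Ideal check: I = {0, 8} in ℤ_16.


Check ideal conditions for I = {0, 8} in ℤ_16:
(1) I is an additive subgroup? Yes
(2) For r ∈ ℤ_16 and a ∈ I: r·a ∈ I? Yes

Yes, I is an ideal of ℤ_16


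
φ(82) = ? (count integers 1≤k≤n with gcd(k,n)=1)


Factor n: 82 = 2 × 41
φ(n) = n · ∏(1 - 1/p) over distinct primes p | n
φ(82) = 82 · (1 - 1/2) · (1 - 1/41) = 40

φ(82) = 40


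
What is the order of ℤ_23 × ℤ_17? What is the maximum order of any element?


|ℤ_23 × ℤ_17| = 23 × 17 = 391
Max element order = lcm(23,17) = 391
Cyclic? Yes (gcd=1)

|ℤ_23×ℤ_17| = 391, max element order = 391


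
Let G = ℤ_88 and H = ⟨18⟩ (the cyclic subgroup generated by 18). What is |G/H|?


|⟨18⟩| = n / gcd(18, 88) = 88 / 2 = 44
H is normal (ℤ_88 is abelian).
|G/H| = |G| / |H| = 88 / 44 = 2

|G/H| = 2


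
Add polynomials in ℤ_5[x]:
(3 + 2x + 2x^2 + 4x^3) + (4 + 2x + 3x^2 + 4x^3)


Add coefficients mod 5:
x^0: 3 + 4 = 2 (mod 5)
x^1: 2 + 2 = 4 (mod 5)
x^2: 2 + 3 = 0 (mod 5)
x^3: 4 + 4 = 3 (mod 5)
Result: 2 + 4x + 3x^3

f + g = 2 + 4x + 3x^3


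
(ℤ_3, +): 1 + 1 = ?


Operation: addition mod 3
1 + 1 = (a + b) mod 3 with a = 1, b = 1

1 + 1 = 2


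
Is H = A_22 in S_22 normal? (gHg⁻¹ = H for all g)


H = A_22 in S_22
A_22 has index 2 in S_22, and every subgroup of index 2 is normal

Yes, normal subgroup


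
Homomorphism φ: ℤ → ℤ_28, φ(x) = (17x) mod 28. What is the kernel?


Kernel = preimage of identity
ker(φ) = {x ∈ ℤ : 17x ≡ 0 (mod 28)}. gcd(17,28) = 1, so 17x ≡ 0 (mod 28) ⟺ x ≡ 0 (mod 28/1 = 28). Hence ker(φ) = 28ℤ

ker(φ) = 28ℤ


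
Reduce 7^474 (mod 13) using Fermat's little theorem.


Fermat's little theorem: if p is prime and gcd(a,p)=1, then a^(p-1) ≡ 1 (mod p)
p = 13 is prime, gcd(7,13) = 1
Reduce exponent: 474 mod 12 = 6
So 7^474 ≡ 7^6 (mod 13)
7^6 mod 13 = 12

7^474 ≡ 12 (mod 13)


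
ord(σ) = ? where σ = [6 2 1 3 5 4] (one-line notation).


Cycle decomposition: (1 6 4 3)
Cycle lengths: 4
Order = lcm(4) = 4

ord(σ) = 4


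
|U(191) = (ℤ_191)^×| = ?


U(n) is the group of units mod n; |U(n)| = φ(n)
|U(191)| = φ(191) = 190

|U(191) = (ℤ_191)^×| = 190


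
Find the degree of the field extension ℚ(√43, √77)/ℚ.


[ℚ(√43,√77):ℚ] = [ℚ(√43,√77):ℚ(√43)]·[ℚ(√43):ℚ] = 2·2 = 4

[ℚ(√43, √77)/ℚ] = 4


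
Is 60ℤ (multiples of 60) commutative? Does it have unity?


60ℤ is a commutative ring under +,× but has no multiplicative identity (1 ∉ 60ℤ); it has no zero divisors, but without unity it is not an integral domain
Commutative: Yes
Integral domain: No
Has unity: No

60ℤ (multiples of 60): Commutative=Yes, Unity=No


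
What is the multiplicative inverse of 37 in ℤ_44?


Use the extended Euclidean algorithm to write 1 = 37·s + 44·t; then s mod 44 is the inverse.
Euclidean algorithm:
  37 = 0·44 + 37
  44 = 1·37 + 7
  37 = 5·7 + 2
  7 = 3·2 + 1
  2 = 2·1 + 0
gcd(37,44) = 1
Back-substitution gives: 37·(-19) + 44·(16) = 1
So 37⁻¹ ≡ -19 ≡ 25 (mod 44)
Check: 37 × 25 = 925 ≡ 1 (mod 44) ✓

37⁻¹ ≡ 25 (mod 44)


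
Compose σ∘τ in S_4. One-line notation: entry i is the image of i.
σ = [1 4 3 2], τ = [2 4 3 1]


σ∘τ: apply τ first, then σ
1 →τ 2 →σ 4
2 →τ 4 →σ 2
3 →τ 3 →σ 3
4 →τ 1 →σ 1

σ∘τ = [4 2 3 1]


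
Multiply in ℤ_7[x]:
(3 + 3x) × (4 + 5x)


Expand and collect like terms; reduce coefficients mod 7:
x^0: 3·4 = 12 ≡ 5 (mod 7)
x^1: 3·5 + 3·4 = 27 ≡ 6 (mod 7)
x^2: 3·5 = 15 ≡ 1 (mod 7)
Result: 5 + 6x + x^2

f · g = 5 + 6x + x^2


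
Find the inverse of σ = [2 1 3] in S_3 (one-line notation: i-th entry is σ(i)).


To find σ⁻¹, swap domain and range:
σ(1) = 2 → σ⁻¹(2) = 1
σ(2) = 1 → σ⁻¹(1) = 2
σ(3) = 3 → σ⁻¹(3) = 3

σ⁻¹ = [2 1 3]


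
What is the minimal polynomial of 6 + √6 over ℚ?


Let α = 6 + √6. Then α - 6 = √6, so (α - 6)² = 6, giving α² - 12α + 30 = 0. Degree 2 and α ∉ ℚ, so this is the minimal polynomial.

Minimal polynomial: x² - 12x + 30


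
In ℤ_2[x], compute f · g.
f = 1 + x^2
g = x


Expand and collect like terms; reduce coefficients mod 2:
x^0: 1·0 = 0 ≡ 0 (mod 2)
x^1: 1·1 + 0·0 = 1 ≡ 1 (mod 2)
x^2: 0·1 + 1·0 = 0 ≡ 0 (mod 2)
x^3: 1·1 = 1 ≡ 1 (mod 2)
Result: x + x^3

f · g = x + x^3


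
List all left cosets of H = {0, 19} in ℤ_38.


H = {0, 19}, |H| = 2
Number of cosets = |G|/|H| = 38/2 = 19
0 + H = {0, 19}
1 + H = {1, 20}
2 + H = {2, 21}
3 + H = {3, 22}
4 + H = {4, 23}
5 + H = {5, 24}
6 + H = {6, 25}
7 + H = {7, 26}
8 + H = {8, 27}
9 + H = {9, 28}
10 + H = {10, 29}
11 + H = {11, 30}
12 + H = {12, 31}
13 + H = {13, 32}
14 + H = {14, 33}
15 + H = {15, 34}
16 + H = {16, 35}
17 + H = {17, 36}
18 + H = {18, 37}

Cosets: 0+H={0,19}; 1+H={1,20}; 2+H={2,21}; 3+H={3,22}; 4+H={4,23}; 5+H={5,24}; 6+H={6,25}; 7+H={7,26}; 8+H={8,27}; 9+H={9,28}; 10+H={10,29}; 11+H={11,30}; 12+H={12,31}; 13+H={13,32}; 14+H={14,33}; 15+H={15,34}; 16+H={16,35}; 17+H={17,36}; 18+H={18,37}


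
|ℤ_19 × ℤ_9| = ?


|A × B| = |A| · |B|
|ℤ_19 × ℤ_9| = 19 × 9 = 171

|ℤ_19 × ℤ_9| = 171


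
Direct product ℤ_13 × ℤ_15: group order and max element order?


|ℤ_13 × ℤ_15| = 13 × 15 = 195
Max element order = lcm(13,15) = 195
Cyclic? Yes (gcd=1)

|ℤ_13×ℤ_15| = 195, max element order = 195


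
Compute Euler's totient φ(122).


Factor n: 122 = 2 × 61
φ(n) = n · ∏(1 - 1/p) over distinct primes p | n
φ(122) = 122 · (1 - 1/2) · (1 - 1/61) = 60

φ(122) = 60


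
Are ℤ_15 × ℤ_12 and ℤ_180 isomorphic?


Comparing ℤ_15 × ℤ_12 and ℤ_180:
gcd(15,12) = 3 ≠ 1. Max element order in ℤ_15×ℤ_12 is lcm(15,12) = 60 < 180, so it has no element of order 180

No, ℤ_15 × ℤ_12 ≇ ℤ_180


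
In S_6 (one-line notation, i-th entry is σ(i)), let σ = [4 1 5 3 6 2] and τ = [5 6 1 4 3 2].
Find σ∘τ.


σ∘τ: apply τ first, then σ
1 →τ 5 →σ 6
2 →τ 6 →σ 2
3 →τ 1 →σ 4
4 →τ 4 →σ 3
5 →τ 3 →σ 5
6 →τ 2 →σ 1

σ∘τ = [6 2 4 3 5 1]


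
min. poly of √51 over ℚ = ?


√51 satisfies x² - 51 = 0, irreducible over ℚ since 51 is squarefree

Minimal polynomial: x² - 51


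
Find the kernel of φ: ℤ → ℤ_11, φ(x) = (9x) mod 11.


Kernel = preimage of identity
ker(φ) = {x ∈ ℤ : 9x ≡ 0 (mod 11)}. gcd(9,11) = 1, so 9x ≡ 0 (mod 11) ⟺ x ≡ 0 (mod 11/1 = 11). Hence ker(φ) = 11ℤ

ker(φ) = 11ℤ


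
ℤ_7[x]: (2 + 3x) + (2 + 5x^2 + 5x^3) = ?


Add coefficients mod 7:
x^0: 2 + 2 = 4 (mod 7)
x^1: 3 + 0 = 3 (mod 7)
x^2: 0 + 5 = 5 (mod 7)
x^3: 0 + 5 = 5 (mod 7)
Result: 4 + 3x + 5x^2 + 5x^3

f + g = 4 + 3x + 5x^2 + 5x^3


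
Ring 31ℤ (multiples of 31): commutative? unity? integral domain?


31ℤ is a commutative ring under +,× but has no multiplicative identity (1 ∉ 31ℤ); it has no zero divisors, but without unity it is not an integral domain
Commutative: Yes
Integral domain: No
Has unity: No

31ℤ (multiples of 31): Commutative=Yes, Unity=No


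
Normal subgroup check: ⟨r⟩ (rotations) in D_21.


H = ⟨r⟩ (rotations) in D_21
The rotation subgroup ⟨r⟩ has index 2 in D_21, so it is normal

Yes, normal subgroup


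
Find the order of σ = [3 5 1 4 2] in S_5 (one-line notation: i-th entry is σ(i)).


Cycle decomposition: (1 3) (2 5)
Cycle lengths: 2, 2
Order = lcm(2, 2) = 2

ord(σ) = 2


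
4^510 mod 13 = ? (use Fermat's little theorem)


Fermat's little theorem: if p is prime and gcd(a,p)=1, then a^(p-1) ≡ 1 (mod p)
p = 13 is prime, gcd(4,13) = 1
Reduce exponent: 510 mod 12 = 6
So 4^510 ≡ 4^6 (mod 13)
4^6 mod 13 = 1

4^510 ≡ 1 (mod 13)


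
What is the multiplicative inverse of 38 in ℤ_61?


Use the extended Euclidean algorithm to write 1 = 38·s + 61·t; then s mod 61 is the inverse.
Euclidean algorithm:
  38 = 0·61 + 38
  61 = 1·38 + 23
  38 = 1·23 + 15
  23 = 1·15 + 8
  15 = 1·8 + 7
  8 = 1·7 + 1
  7 = 7·1 + 0
gcd(38,61) = 1
Back-substitution gives: 38·(-8) + 61·(5) = 1
So 38⁻¹ ≡ -8 ≡ 53 (mod 61)
Check: 38 × 53 = 2014 ≡ 1 (mod 61) ✓

38⁻¹ ≡ 53 (mod 61)


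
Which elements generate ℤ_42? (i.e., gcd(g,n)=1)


g generates ℤ_n iff gcd(g,n) = 1
Prime factors of 42: 2, 3, 7
Generators are g ∈ {1,...,41} not divisible by any of these primes.
Generators: {1, 5, 11, 13, 17, 19, 23, 25, 29, 31, 37, 41}
Number of generators = φ(42) = 12

Generators of ℤ_42 = {1, 5, 11, 13, 17, 19, 23, 25, 29, 31, 37, 41}


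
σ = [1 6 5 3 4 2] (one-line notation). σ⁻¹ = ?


To find σ⁻¹, swap domain and range:
σ(1) = 1 → σ⁻¹(1) = 1
σ(2) = 6 → σ⁻¹(6) = 2
σ(3) = 5 → σ⁻¹(5) = 3
σ(4) = 3 → σ⁻¹(3) = 4
σ(5) = 4 → σ⁻¹(4) = 5
σ(6) = 2 → σ⁻¹(2) = 6

σ⁻¹ = [1 6 4 5 3 2]


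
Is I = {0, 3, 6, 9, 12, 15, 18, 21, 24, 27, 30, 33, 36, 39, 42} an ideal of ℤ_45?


Check ideal conditions for I = {0, 3, 6, 9, 12, 15, 18, 21, 24, 27, 30, 33, 36, 39, 42} in ℤ_45:
(1) I is an additive subgroup? Yes
(2) For r ∈ ℤ_45 and a ∈ I: r·a ∈ I? Yes

Yes, I is an ideal of ℤ_45


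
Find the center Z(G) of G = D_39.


Z(G) = {g ∈ G | gx = xg for all x ∈ G}
For odd n, Z(D_n) = {e}: no nontrivial rotation commutes with all reflections

Z(D_39) = {e}


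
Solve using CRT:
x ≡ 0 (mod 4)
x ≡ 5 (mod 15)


m₁ = 4, m₂ = 15, gcd = 1, so CRT applies. M = m₁·m₂ = 60
Let M₁ = M/m₁ = 15, M₂ = M/m₂ = 4
Find y₁ ≡ M₁⁻¹ (mod m₁): 15⁻¹ ≡ 3 (mod 4)
Find y₂ ≡ M₂⁻¹ (mod m₂): 4⁻¹ ≡ 4 (mod 15)
x = a₁·M₁·y₁ + a₂·M₂·y₂ = 0·15·3 + 5·4·4 = 80
Reduce mod 60: x ≡ 20
Check: 20 mod 4 = 0 ✓, 20 mod 15 = 5 ✓

x ≡ 20 (mod 60)


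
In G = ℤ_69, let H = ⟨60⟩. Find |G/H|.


|⟨60⟩| = n / gcd(60, 69) = 69 / 3 = 23
H is normal (ℤ_69 is abelian).
|G/H| = |G| / |H| = 69 / 23 = 3

|G/H| = 3


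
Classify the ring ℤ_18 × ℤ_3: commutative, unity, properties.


Direct product ring; commutative with unity (1,1); but (1,0)·(0,1) = (0,0) gives zero divisors, so not an integral domain
Commutative: Yes
Integral domain: No
Has unity: Yes

ℤ_18 × ℤ_3: Commutative=Yes, Unity=Yes


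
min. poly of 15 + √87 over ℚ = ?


Let α = 15 + √87. Then α - 15 = √87, so (α - 15)² = 87, giving α² - 30α + 138 = 0. Degree 2 and α ∉ ℚ, so this is the minimal polynomial.

Minimal polynomial: x² - 30x + 138


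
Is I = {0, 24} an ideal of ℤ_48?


Check ideal conditions for I = {0, 24} in ℤ_48:
(1) I is an additive subgroup? Yes
(2) For r ∈ ℤ_48 and a ∈ I: r·a ∈ I? Yes

Yes, I is an ideal of ℤ_48


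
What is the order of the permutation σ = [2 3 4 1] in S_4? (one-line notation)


Cycle decomposition: (1 2 3 4)
Cycle lengths: 4
Order = lcm(4) = 4

ord(σ) = 4


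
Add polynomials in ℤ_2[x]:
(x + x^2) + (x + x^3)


Add coefficients mod 2:
x^0: 0 + 0 = 0 (mod 2)
x^1: 1 + 1 = 0 (mod 2)
x^2: 1 + 0 = 1 (mod 2)
x^3: 0 + 1 = 1 (mod 2)
Result: x^2 + x^3

f + g = x^2 + x^3


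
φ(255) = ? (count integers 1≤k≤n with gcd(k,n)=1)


Factor n: 255 = 3 × 5 × 17
φ(n) = n · ∏(1 - 1/p) over distinct primes p | n
φ(255) = 255 · (1 - 1/3) · (1 - 1/5) · (1 - 1/17) = 128

φ(255) = 128


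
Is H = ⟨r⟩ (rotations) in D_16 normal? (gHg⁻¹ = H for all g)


H = ⟨r⟩ (rotations) in D_16
The rotation subgroup ⟨r⟩ has index 2 in D_16, so it is normal

Yes, normal subgroup


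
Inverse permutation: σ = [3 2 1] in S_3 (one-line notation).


To find σ⁻¹, swap domain and range:
σ(1) = 3 → σ⁻¹(3) = 1
σ(2) = 2 → σ⁻¹(2) = 2
σ(3) = 1 → σ⁻¹(1) = 3

σ⁻¹ = [3 2 1]


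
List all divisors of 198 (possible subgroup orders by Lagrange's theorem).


Lagrange's theorem: |H| divides |G|
|G| = 198
Divisors of 198: 1, 2, 3, 6, 9, 11, 18, 22, 33, 66, 99, 198

Possible subgroup orders: {1, 2, 3, 6, 9, 11, 18, 22, 33, 66, 99, 198}


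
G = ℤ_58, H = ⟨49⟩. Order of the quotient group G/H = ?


|⟨49⟩| = n / gcd(49, 58) = 58 / 1 = 58
H is normal (ℤ_58 is abelian).
|G/H| = |G| / |H| = 58 / 58 = 1

|G/H| = 1


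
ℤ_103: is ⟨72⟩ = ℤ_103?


g generates ℤ_n iff gcd(g, n) = 1
gcd(72, 103) = 1
Since gcd = 1, 72 is a generator.

Yes, 72 generates ℤ_103


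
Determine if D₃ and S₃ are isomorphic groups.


Comparing D₃ and S₃:
Both are the unique non-abelian group of order 6

Yes, D₃ ≅ S₃


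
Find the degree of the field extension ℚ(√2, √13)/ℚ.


[ℚ(√2,√13):ℚ] = [ℚ(√2,√13):ℚ(√2)]·[ℚ(√2):ℚ] = 2·2 = 4

[ℚ(√2, √13)/ℚ] = 4


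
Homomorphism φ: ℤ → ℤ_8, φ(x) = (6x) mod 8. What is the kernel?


Kernel = preimage of identity
ker(φ) = {x ∈ ℤ : 6x ≡ 0 (mod 8)}. gcd(6,8) = 2, so 6x ≡ 0 (mod 8) ⟺ x ≡ 0 (mod 8/2 = 4). Hence ker(φ) = 4ℤ

ker(φ) = 4ℤ


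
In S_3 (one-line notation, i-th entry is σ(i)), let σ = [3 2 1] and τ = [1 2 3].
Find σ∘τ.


σ∘τ: apply τ first, then σ
1 →τ 1 →σ 3
2 →τ 2 →σ 2
3 →τ 3 →σ 1

σ∘τ = [3 2 1]


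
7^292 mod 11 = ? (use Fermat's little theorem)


Fermat's little theorem: if p is prime and gcd(a,p)=1, then a^(p-1) ≡ 1 (mod p)
p = 11 is prime, gcd(7,11) = 1
Reduce exponent: 292 mod 10 = 2
So 7^292 ≡ 7^2 (mod 11)
7^2 mod 11 = 5

7^292 ≡ 5 (mod 11)


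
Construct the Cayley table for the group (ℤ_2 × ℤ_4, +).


Elements: {(0,0), (0,1), (0,2), (0,3), (1,0), (1,1), (1,2), (1,3)}
Operation: componentwise addition mod (2, 4)
Entry (a, b) = ((a₁+b₁) mod 2, (a₂+b₂) mod 4)

Cayley table:
      | (0,0) | (0,1) | (0,2) | (0,3) | (1,0) | (1,1) | (1,2) | (1,3)
(0,0) | (0,0) | (0,1) | (0,2) | (0,3) | (1,0) | (1,1) | (1,2) | (1,3)
(0,1) | (0,1) | (0,2) | (0,3) | (0,0) | (1,1) | (1,2) | (1,3) | (1,0)
(0,2) | (0,2) | (0,3) | (0,0) | (0,1) | (1,2) | (1,3) | (1,0) | (1,1)
(0,3) | (0,3) | (0,0) | (0,1) | (0,2) | (1,3) | (1,0) | (1,1) | (1,2)
(1,0) | (1,0) | (1,1) | (1,2) | (1,3) | (0,0) | (0,1) | (0,2) | (0,3)
(1,1) | (1,1) | (1,2) | (1,3) | (1,0) | (0,1) | (0,2) | (0,3) | (0,0)
(1,2) | (1,2) | (1,3) | (1,0) | (1,1) | (0,2) | (0,3) | (0,0) | (0,1)
(1,3) | (1,3) | (1,0) | (1,1) | (1,2) | (0,3) | (0,0) | (0,1) | (0,2)


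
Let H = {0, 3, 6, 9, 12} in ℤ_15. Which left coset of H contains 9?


9 + H = {9 + h (mod 15) : h ∈ H}
9+0=9, 9+3=12, 9+6=0, 9+9=3, 9+12=6
9 + H = {0, 3, 6, 9, 12} = 0 + H

9 + H = {0, 3, 6, 9, 12}


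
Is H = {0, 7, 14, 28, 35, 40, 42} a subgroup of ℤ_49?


Subgroup test for H = {0, 7, 14, 28, 35, 40, 42} in (ℤ_49, +):
(1) 0 ∈ H? Yes
(2) Closure: for all a,b ∈ H, (a+b) mod 49 ∈ H? No  [counterexample: 7 + 14 = 21 ∉ H]
(3) Inverses: for all a ∈ H, -a mod 49 ∈ H? No

No, H is not a subgroup of ℤ_49


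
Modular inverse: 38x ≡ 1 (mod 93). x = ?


Use the extended Euclidean algorithm to write 1 = 38·s + 93·t; then s mod 93 is the inverse.
Euclidean algorithm:
  38 = 0·93 + 38
  93 = 2·38 + 17
  38 = 2·17 + 4
  17 = 4·4 + 1
  4 = 4·1 + 0
gcd(38,93) = 1
Back-substitution gives: 38·(-22) + 93·(9) = 1
So 38⁻¹ ≡ -22 ≡ 71 (mod 93)
Check: 38 × 71 = 2698 ≡ 1 (mod 93) ✓

38⁻¹ ≡ 71 (mod 93)


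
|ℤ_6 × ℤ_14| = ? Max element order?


|ℤ_6 × ℤ_14| = 6 × 14 = 84
Max element order = lcm(6,14) = 42
Cyclic? No (gcd=2)

|ℤ_6×ℤ_14| = 84, max element order = 42


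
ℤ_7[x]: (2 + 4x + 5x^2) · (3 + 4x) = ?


Expand and collect like terms; reduce coefficients mod 7:
x^0: 2·3 = 6 ≡ 6 (mod 7)
x^1: 2·4 + 4·3 = 20 ≡ 6 (mod 7)
x^2: 4·4 + 5·3 = 31 ≡ 3 (mod 7)
x^3: 5·4 = 20 ≡ 6 (mod 7)
Result: 6 + 6x + 3x^2 + 6x^3

f · g = 6 + 6x + 3x^2 + 6x^3


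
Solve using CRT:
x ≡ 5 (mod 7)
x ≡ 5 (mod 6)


m₁ = 7, m₂ = 6, gcd = 1, so CRT applies. M = m₁·m₂ = 42
Let M₁ = M/m₁ = 6, M₂ = M/m₂ = 7
Find y₁ ≡ M₁⁻¹ (mod m₁): 6⁻¹ ≡ 6 (mod 7)
Find y₂ ≡ M₂⁻¹ (mod m₂): 7⁻¹ ≡ 1 (mod 6)
x = a₁·M₁·y₁ + a₂·M₂·y₂ = 5·6·6 + 5·7·1 = 215
Reduce mod 42: x ≡ 5
Check: 5 mod 7 = 5 ✓, 5 mod 6 = 5 ✓

x ≡ 5 (mod 42)


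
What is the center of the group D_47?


Z(G) = {g ∈ G | gx = xg for all x ∈ G}
For odd n, Z(D_n) = {e}: no nontrivial rotation commutes with all reflections

Z(D_47) = {e}


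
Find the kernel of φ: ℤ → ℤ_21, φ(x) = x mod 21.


Kernel = preimage of identity
ker(φ) = {x ∈ ℤ : x ≡ 0 (mod 21)} = 21ℤ = {0, ±21, ±42, ...}

ker(φ) = 21ℤ


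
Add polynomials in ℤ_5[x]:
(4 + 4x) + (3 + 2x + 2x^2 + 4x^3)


Add coefficients mod 5:
x^0: 4 + 3 = 2 (mod 5)
x^1: 4 + 2 = 1 (mod 5)
x^2: 0 + 2 = 2 (mod 5)
x^3: 0 + 4 = 4 (mod 5)
Result: 2 + x + 2x^2 + 4x^3

f + g = 2 + x + 2x^2 + 4x^3


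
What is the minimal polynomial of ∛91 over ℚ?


∛91 satisfies x³ - 91 = 0, irreducible over ℚ (no rational root; 91 is not a perfect cube)

Minimal polynomial: x³ - 91


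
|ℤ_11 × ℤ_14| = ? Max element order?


|ℤ_11 × ℤ_14| = 11 × 14 = 154
Max element order = lcm(11,14) = 154
Cyclic? Yes (gcd=1)

|ℤ_11×ℤ_14| = 154, max element order = 154


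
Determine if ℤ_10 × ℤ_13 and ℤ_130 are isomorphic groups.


Comparing ℤ_10 × ℤ_13 and ℤ_130:
gcd(10,13) = 1, so ℤ_10 × ℤ_13 ≅ ℤ_130 (CRT)

Yes, ℤ_10 × ℤ_13 ≅ ℤ_130


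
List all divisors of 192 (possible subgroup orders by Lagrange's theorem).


Lagrange's theorem: |H| divides |G|
|G| = 192
Divisors of 192: 1, 2, 3, 4, 6, 8, 12, 16, 24, 32, 48, 64, 96, 192

Possible subgroup orders: {1, 2, 3, 4, 6, 8, 12, 16, 24, 32, 48, 64, 96, 192}


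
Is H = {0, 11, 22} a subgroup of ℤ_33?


Subgroup test for H = {0, 11, 22} in (ℤ_33, +):
(1) 0 ∈ H? Yes
(2) Closure: for all a,b ∈ H, (a+b) mod 33 ∈ H? Yes
(3) Inverses: for all a ∈ H, -a mod 33 ∈ H? Yes

Yes, H is a subgroup of ℤ_33


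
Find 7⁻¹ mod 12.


Use the extended Euclidean algorithm to write 1 = 7·s + 12·t; then s mod 12 is the inverse.
Euclidean algorithm:
  7 = 0·12 + 7
  12 = 1·7 + 5
  7 = 1·5 + 2
  5 = 2·2 + 1
  2 = 2·1 + 0
gcd(7,12) = 1
Back-substitution gives: 7·(-5) + 12·(3) = 1
So 7⁻¹ ≡ -5 ≡ 7 (mod 12)
Check: 7 × 7 = 49 ≡ 1 (mod 12) ✓

7⁻¹ ≡ 7 (mod 12)


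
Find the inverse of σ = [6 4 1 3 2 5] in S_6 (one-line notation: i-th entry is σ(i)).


To find σ⁻¹, swap domain and range:
σ(1) = 6 → σ⁻¹(6) = 1
σ(2) = 4 → σ⁻¹(4) = 2
σ(3) = 1 → σ⁻¹(1) = 3
σ(4) = 3 → σ⁻¹(3) = 4
σ(5) = 2 → σ⁻¹(2) = 5
σ(6) = 5 → σ⁻¹(5) = 6

σ⁻¹ = [3 5 4 2 6 1]


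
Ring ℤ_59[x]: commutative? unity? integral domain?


ℤ_59 is a field (n prime), so ℤ_59[x] is a commutative integral domain with unity
Commutative: Yes
Integral domain: Yes
Has unity: Yes

ℤ_59[x]: Commutative=Yes, Unity=Yes


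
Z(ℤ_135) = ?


Z(G) = {g ∈ G | gx = xg for all x ∈ G}
ℤ_135 is abelian, so Z(G) = G

Z(ℤ_135) = ℤ_135


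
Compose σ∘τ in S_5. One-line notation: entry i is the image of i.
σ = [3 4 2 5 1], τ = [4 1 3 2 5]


σ∘τ: apply τ first, then σ
1 →τ 4 →σ 5
2 →τ 1 →σ 3
3 →τ 3 →σ 2
4 →τ 2 →σ 4
5 →τ 5 →σ 1

σ∘τ = [5 3 2 4 1]


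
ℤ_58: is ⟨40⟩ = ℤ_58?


g generates ℤ_n iff gcd(g, n) = 1
gcd(40, 58) = 2
Since gcd = 2 ≠ 1, ⟨40⟩ has order 29 < 58, so 40 is not a generator.

No, 40 does not generate ℤ_58


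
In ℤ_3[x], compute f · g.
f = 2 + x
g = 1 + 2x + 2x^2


Expand and collect like terms; reduce coefficients mod 3:
x^0: 2·1 = 2 ≡ 2 (mod 3)
x^1: 2·2 + 1·1 = 5 ≡ 2 (mod 3)
x^2: 2·2 + 1·2 = 6 ≡ 0 (mod 3)
x^3: 1·2 = 2 ≡ 2 (mod 3)
Result: 2 + 2x + 2x^3

f · g = 2 + 2x + 2x^3


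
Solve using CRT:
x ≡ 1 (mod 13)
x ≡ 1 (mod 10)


m₁ = 13, m₂ = 10, gcd = 1, so CRT applies. M = m₁·m₂ = 130
Let M₁ = M/m₁ = 10, M₂ = M/m₂ = 13
Find y₁ ≡ M₁⁻¹ (mod m₁): 10⁻¹ ≡ 4 (mod 13)
Find y₂ ≡ M₂⁻¹ (mod m₂): 13⁻¹ ≡ 7 (mod 10)
x = a₁·M₁·y₁ + a₂·M₂·y₂ = 1·10·4 + 1·13·7 = 131
Reduce mod 130: x ≡ 1
Check: 1 mod 13 = 1 ✓, 1 mod 10 = 1 ✓

x ≡ 1 (mod 130)


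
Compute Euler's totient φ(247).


Factor n: 247 = 13 × 19
φ(n) = n · ∏(1 - 1/p) over distinct primes p | n
φ(247) = 247 · (1 - 1/13) · (1 - 1/19) = 216

φ(247) = 216


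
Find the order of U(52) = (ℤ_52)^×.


U(n) is the group of units mod n; |U(n)| = φ(n)
|U(52)| = φ(52) = 24

|U(52) = (ℤ_52)^×| = 24


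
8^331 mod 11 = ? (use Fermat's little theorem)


Fermat's little theorem: if p is prime and gcd(a,p)=1, then a^(p-1) ≡ 1 (mod p)
p = 11 is prime, gcd(8,11) = 1
Reduce exponent: 331 mod 10 = 1
So 8^331 ≡ 8^1 (mod 11)
8^1 mod 11 = 8

8^331 ≡ 8 (mod 11)


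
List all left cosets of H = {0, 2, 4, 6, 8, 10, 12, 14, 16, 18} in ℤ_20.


H = {0, 2, 4, 6, 8, 10, 12, 14, 16, 18}, |H| = 10
Number of cosets = |G|/|H| = 20/10 = 2
0 + H = {0, 2, 4, 6, 8, 10, 12, 14, 16, 18}
1 + H = {1, 3, 5, 7, 9, 11, 13, 15, 17, 19}

Cosets: 0+H={0,2,4,6,8,10,12,14,16,18}; 1+H={1,3,5,7,9,11,13,15,17,19}


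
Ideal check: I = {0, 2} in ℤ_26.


Check ideal conditions for I = {0, 2} in ℤ_26:
(1) I is an additive subgroup? No
(2) For r ∈ ℤ_26 and a ∈ I: r·a ∈ I? No  [counterexample: r=2, a=2, r·a mod 26 = 4 ∉ I]

No, I is not an ideal of ℤ_26


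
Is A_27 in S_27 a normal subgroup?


H = A_27 in S_27
A_27 has index 2 in S_27, and every subgroup of index 2 is normal

Yes, normal subgroup


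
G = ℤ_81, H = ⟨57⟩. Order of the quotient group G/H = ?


|⟨57⟩| = n / gcd(57, 81) = 81 / 3 = 27
H is normal (ℤ_81 is abelian).
|G/H| = |G| / |H| = 81 / 27 = 3

|G/H| = 3


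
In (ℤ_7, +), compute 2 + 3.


Operation: addition mod 7
2 + 3 = (a + b) mod 7 with a = 2, b = 3

2 + 3 = 5


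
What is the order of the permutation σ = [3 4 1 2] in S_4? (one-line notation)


Cycle decomposition: (1 3) (2 4)
Cycle lengths: 2, 2
Order = lcm(2, 2) = 2

ord(σ) = 2


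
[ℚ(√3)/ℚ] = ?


√3 has minimal polynomial x² - 3 (irreducible over ℚ since 3 is squarefree)

[ℚ(√3)/ℚ] = 2


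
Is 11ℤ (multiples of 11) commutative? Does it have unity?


11ℤ is a commutative ring under +,× but has no multiplicative identity (1 ∉ 11ℤ); it has no zero divisors, but without unity it is not an integral domain
Commutative: Yes
Integral domain: No
Has unity: No

11ℤ (multiples of 11): Commutative=Yes, Unity=No
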